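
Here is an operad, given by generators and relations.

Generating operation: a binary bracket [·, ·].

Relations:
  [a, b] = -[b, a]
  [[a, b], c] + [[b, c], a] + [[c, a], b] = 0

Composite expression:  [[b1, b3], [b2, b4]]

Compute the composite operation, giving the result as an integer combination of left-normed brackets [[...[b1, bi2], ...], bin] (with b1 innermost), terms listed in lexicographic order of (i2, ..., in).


A multilinear Lie element is pinned by b1-initial words (b1 innermost).
Composite bracket: [[b1, b3], [b2, b4]]
Under [a, b] = ab - ba we get 8 signed associative words (2^3 = 8).
The b1-initial words carry the normal form:
  word b1b3b2b4 has sign +1, contributing +[[[b1, b3], b2], b4]
  word b1b3b4b2 has sign -1, contributing -[[[b1, b3], b4], b2]

[[[b1, b3], b2], b4] - [[[b1, b3], b4], b2]


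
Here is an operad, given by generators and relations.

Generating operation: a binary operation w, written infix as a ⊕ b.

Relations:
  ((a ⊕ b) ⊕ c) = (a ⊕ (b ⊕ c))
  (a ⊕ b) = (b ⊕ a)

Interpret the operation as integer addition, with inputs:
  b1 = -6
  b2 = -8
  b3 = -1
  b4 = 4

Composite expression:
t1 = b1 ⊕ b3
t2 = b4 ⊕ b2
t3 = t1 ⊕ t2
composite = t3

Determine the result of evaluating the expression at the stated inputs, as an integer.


(b1 ⊕ b3) = -7
(b4 ⊕ b2) = -4
((b1 ⊕ b3) ⊕ (b4 ⊕ b2)) = -11

-11


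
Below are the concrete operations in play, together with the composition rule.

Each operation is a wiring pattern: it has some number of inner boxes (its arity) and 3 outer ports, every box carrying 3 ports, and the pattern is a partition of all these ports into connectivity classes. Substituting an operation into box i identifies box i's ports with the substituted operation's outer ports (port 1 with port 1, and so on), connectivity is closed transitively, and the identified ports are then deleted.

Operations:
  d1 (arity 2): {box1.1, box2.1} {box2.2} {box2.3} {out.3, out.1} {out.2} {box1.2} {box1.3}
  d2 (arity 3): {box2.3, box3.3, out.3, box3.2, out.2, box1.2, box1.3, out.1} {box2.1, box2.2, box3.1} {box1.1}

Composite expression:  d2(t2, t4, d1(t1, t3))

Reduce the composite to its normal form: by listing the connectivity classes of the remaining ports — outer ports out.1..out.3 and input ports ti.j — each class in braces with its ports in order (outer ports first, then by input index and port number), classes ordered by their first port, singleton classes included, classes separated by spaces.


{out.1, out.2, out.3, t2.2, t2.3, t4.1, t4.2, t4.3} {t1.1, t3.1} {t1.2} {t1.3} {t2.1} {t3.2} {t3.3}


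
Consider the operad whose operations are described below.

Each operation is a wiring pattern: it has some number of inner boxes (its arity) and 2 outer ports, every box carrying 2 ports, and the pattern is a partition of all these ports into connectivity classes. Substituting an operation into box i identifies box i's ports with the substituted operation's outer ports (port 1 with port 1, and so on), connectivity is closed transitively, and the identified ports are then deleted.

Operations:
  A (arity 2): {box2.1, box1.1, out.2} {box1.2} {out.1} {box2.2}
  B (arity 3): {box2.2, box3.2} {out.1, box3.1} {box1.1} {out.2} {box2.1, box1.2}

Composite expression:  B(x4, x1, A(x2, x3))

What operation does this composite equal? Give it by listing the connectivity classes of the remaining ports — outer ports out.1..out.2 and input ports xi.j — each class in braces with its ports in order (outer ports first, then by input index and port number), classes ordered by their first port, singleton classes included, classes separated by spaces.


Connectivity passes through glued B-boundaries; trace each wire chain.
stage A: inputs (x2, x3), connectivity {out.1} {out.2, x2.1, x3.1} {x2.2} {x3.2}, out.j its boundary
stage B: inputs (x4, x1, x2, x3), connectivity {out.1} {out.2} {x1.1, x4.2} {x1.2, x2.1, x3.1} {x2.2} {x3.2} {x4.1}, out.j its boundary

{out.1} {out.2} {x1.1, x4.2} {x1.2, x2.1, x3.1} {x2.2} {x3.2} {x4.1}


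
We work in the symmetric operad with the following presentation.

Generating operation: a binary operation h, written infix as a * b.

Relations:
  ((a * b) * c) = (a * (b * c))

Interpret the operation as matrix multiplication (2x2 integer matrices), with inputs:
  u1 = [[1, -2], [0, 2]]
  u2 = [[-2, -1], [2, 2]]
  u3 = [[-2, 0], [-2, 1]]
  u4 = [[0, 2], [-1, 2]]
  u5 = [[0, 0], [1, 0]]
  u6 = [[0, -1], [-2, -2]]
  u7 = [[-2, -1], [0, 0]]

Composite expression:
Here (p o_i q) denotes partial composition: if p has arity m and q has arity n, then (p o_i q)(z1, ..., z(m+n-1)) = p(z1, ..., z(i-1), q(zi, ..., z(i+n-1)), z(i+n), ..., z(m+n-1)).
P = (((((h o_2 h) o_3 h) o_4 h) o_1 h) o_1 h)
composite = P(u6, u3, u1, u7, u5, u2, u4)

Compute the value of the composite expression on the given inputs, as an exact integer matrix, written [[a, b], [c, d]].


[[-2, 12], [-8, 48]]

(u6 * u3) = [[2, -1], [8, -2]]
((u6 * u3) * u1) = [[2, -6], [8, -20]]
(u2 * u4) = [[1, -6], [-2, 8]]
(u5 * (u2 * u4)) = [[0, 0], [1, -6]]
(u7 * (u5 * (u2 * u4))) = [[-1, 6], [0, 0]]
(((u6 * u3) * u1) * (u7 * (u5 * (u2 * u4)))) = [[-2, 12], [-8, 48]]


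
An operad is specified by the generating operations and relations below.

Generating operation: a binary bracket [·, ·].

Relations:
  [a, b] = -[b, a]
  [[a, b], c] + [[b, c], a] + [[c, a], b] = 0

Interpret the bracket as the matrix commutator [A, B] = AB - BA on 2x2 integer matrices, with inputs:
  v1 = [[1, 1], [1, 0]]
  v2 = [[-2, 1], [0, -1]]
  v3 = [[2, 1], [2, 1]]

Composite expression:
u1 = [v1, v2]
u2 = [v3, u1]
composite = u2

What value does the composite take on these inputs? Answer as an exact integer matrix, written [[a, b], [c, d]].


[[-5, 4], [-3, 5]]


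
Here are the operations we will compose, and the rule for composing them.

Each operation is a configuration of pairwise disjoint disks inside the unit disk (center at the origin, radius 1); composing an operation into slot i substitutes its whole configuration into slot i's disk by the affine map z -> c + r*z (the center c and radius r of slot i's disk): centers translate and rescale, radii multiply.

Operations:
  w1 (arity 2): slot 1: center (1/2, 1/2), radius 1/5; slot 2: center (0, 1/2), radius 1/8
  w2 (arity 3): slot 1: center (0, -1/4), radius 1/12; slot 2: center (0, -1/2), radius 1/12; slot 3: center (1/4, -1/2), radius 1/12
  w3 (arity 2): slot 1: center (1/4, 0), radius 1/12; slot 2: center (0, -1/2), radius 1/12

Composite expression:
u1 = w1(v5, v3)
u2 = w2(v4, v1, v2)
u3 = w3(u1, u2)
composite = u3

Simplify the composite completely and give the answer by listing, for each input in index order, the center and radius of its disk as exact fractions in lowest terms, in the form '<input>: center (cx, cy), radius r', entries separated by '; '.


Affine substitution under w3: radii multiply and v-centers shift.
for v5, the 2-step affine chain lands on center (7/24, 1/24), radius 1/60
for v3, the 2-step affine chain lands on center (1/4, 1/24), radius 1/96
for v4, the 2-step affine chain lands on center (0, -25/48), radius 1/144
for v1, the 2-step affine chain lands on center (0, -13/24), radius 1/144
for v2, the 2-step affine chain lands on center (1/48, -13/24), radius 1/144

v1: center (0, -13/24), radius 1/144; v2: center (1/48, -13/24), radius 1/144; v3: center (1/4, 1/24), radius 1/96; v4: center (0, -25/48), radius 1/144; v5: center (7/24, 1/24), radius 1/60


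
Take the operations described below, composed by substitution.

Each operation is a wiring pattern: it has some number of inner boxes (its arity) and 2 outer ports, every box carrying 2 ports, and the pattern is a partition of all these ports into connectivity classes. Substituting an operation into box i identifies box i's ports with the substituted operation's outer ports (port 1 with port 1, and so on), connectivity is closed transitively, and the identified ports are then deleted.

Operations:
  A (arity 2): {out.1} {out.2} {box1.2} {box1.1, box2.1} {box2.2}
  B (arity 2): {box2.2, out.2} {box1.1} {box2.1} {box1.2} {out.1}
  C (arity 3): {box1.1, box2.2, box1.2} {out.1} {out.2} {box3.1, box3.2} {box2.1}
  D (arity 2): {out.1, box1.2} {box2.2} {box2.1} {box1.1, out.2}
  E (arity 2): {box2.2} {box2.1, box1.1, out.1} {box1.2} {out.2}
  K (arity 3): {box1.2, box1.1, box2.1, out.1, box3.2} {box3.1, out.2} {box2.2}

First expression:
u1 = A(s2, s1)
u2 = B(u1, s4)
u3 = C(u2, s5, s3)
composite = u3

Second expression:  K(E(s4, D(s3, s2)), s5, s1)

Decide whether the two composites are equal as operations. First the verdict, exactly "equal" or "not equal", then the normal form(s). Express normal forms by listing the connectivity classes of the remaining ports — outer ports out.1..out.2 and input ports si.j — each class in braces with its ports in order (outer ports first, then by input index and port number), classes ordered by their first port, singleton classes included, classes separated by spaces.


not equal; first: {out.1} {out.2} {s1.1, s2.1} {s1.2} {s2.2} {s3.1, s3.2} {s4.1} {s4.2, s5.2} {s5.1}; second: {out.1, s1.2, s3.2, s4.1, s5.1} {out.2, s1.1} {s2.1} {s2.2} {s3.1} {s4.2} {s5.2}

The first expression, normalized: {out.1} {out.2} {s1.1, s2.1} {s1.2} {s2.2} {s3.1, s3.2} {s4.1} {s4.2, s5.2} {s5.1}
The second expression, normalized: {out.1, s1.2, s3.2, s4.1, s5.1} {out.2, s1.1} {s2.1} {s2.2} {s3.1} {s4.2} {s5.2}
Distinct normal forms: not equal.


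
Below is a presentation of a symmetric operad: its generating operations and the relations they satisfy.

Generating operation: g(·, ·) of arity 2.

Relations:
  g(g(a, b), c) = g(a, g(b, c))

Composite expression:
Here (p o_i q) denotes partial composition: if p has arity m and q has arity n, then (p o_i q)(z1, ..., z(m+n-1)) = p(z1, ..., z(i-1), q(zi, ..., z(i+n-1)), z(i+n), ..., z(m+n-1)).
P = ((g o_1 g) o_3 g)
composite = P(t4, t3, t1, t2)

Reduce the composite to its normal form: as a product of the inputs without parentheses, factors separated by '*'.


t4 * t3 * t1 * t2

Every regrouping of g is equal, so read the t-inputs in written order.
g(t4, t3) collapses to t4 * t3
g(t1, t2) collapses to t1 * t2
g(g(t4, t3), g(t1, t2)) collapses to t4 * t3 * t1 * t2


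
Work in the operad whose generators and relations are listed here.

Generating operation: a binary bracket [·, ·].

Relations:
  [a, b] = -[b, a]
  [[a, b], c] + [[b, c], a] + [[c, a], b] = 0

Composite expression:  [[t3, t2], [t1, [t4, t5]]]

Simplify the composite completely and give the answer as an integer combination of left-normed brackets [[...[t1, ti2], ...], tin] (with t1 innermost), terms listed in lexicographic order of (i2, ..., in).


[[[[t1, t4], t5], t2], t3] - [[[[t1, t4], t5], t3], t2] - [[[[t1, t5], t4], t2], t3] + [[[[t1, t5], t4], t3], t2]

Skip Jacobi rewriting: expand, keep t1-initial words, read off terms.
Composite bracket: [[t3, t2], [t1, [t4, t5]]]
The bracket unfolds into 16 signed words via [a, b] = ab - ba (2^4 = 16).
Only words starting with t1 matter:
  the word t1t4t5t2t3 carries sign +1 and contributes +[[[[t1, t4], t5], t2], t3]
  the word t1t4t5t3t2 carries sign -1 and contributes -[[[[t1, t4], t5], t3], t2]
  the word t1t5t4t2t3 carries sign -1 and contributes -[[[[t1, t5], t4], t2], t3]
  the word t1t5t4t3t2 carries sign +1 and contributes +[[[[t1, t5], t4], t3], t2]


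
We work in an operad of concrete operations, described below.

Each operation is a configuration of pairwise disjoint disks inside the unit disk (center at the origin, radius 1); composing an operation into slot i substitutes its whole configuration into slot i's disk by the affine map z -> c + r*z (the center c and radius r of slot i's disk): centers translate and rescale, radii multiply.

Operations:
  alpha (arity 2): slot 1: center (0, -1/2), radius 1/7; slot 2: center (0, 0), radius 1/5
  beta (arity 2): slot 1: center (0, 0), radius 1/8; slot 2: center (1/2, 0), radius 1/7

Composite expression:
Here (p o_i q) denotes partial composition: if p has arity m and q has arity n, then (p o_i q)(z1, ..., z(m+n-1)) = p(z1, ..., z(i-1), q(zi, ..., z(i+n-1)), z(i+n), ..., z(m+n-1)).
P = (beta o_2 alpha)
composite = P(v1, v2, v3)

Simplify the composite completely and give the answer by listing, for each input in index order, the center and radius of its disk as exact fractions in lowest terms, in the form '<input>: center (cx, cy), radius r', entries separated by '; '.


v1: center (0, 0), radius 1/8; v2: center (1/2, -1/14), radius 1/49; v3: center (1/2, 0), radius 1/35

Only the slot chain above each v matters under beta; compose those maps.
input v1: composing its 1 substitution step yields center (0, 0), radius 1/8
input v2: composing its 2 substitution steps yields center (1/2, -1/14), radius 1/49
input v3: composing its 2 substitution steps yields center (1/2, 0), radius 1/35


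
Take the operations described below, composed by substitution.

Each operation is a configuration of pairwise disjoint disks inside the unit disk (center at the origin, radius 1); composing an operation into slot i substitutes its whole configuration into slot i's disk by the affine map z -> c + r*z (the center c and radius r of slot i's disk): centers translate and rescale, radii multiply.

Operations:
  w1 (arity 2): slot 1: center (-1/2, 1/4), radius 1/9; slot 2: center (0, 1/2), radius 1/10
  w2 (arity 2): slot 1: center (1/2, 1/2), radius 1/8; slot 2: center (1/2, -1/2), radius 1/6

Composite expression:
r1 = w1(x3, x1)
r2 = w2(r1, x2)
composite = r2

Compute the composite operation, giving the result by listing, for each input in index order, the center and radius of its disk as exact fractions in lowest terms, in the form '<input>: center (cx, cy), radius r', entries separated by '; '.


x1: center (1/2, 9/16), radius 1/80; x2: center (1/2, -1/2), radius 1/6; x3: center (7/16, 17/32), radius 1/72

Follow each x-input down from w2: c' goes to c + r*c', radius to r*r'.
input x3: applying the 2 nested substitutions gives center (7/16, 17/32), radius 1/72
input x1: applying the 2 nested substitutions gives center (1/2, 9/16), radius 1/80
input x2: applying the 1 nested substitution gives center (1/2, -1/2), radius 1/6


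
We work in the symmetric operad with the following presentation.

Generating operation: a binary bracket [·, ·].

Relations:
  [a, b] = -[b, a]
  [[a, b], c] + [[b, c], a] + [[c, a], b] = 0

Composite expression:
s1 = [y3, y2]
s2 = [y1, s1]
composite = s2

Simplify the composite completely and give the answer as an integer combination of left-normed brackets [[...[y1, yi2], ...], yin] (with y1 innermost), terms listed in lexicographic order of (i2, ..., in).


-[[y1, y2], y3] + [[y1, y3], y2]

In the tensor algebra, words opening y1 carry the y1-anchored form.
Composite bracket: [y1, [y3, y2]]
The bracket unfolds into 4 signed words via [a, b] = ab - ba (2^2 = 4).
Keep just the words that open with y1:
  word y1y2y3 has sign -1, contributing -[[y1, y2], y3]
  word y1y3y2 has sign +1, contributing +[[y1, y3], y2]


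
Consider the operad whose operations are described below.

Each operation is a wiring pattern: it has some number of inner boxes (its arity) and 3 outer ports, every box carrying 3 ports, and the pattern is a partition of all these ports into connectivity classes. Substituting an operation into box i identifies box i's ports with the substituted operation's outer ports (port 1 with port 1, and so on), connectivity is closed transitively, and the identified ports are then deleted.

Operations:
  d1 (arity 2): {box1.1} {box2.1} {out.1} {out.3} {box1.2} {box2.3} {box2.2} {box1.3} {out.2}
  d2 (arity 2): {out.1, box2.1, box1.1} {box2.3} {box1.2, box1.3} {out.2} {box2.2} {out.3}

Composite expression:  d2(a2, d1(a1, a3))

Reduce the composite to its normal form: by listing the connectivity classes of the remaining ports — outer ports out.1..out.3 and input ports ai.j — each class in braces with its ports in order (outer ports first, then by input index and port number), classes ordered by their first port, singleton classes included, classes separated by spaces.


{out.1, a2.1} {out.2} {out.3} {a1.1} {a1.2} {a1.3} {a2.2, a2.3} {a3.1} {a3.2} {a3.3}


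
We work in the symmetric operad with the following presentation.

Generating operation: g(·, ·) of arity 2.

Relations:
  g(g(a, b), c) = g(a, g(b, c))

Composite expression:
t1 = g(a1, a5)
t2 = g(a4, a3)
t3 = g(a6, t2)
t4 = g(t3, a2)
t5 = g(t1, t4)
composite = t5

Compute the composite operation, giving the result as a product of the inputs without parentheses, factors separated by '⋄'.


a1 ⋄ a5 ⋄ a6 ⋄ a4 ⋄ a3 ⋄ a2

All parenthesizations of g agree; list the a-inputs left to right.
g(a1, a5) flattens to a1 ⋄ a5
g(a4, a3) flattens to a4 ⋄ a3
g(a6, g(a4, a3)) flattens to a6 ⋄ a4 ⋄ a3
g(g(a6, g(a4, a3)), a2) flattens to a6 ⋄ a4 ⋄ a3 ⋄ a2
g(g(a1, a5), g(g(a6, g(a4, a3)), a2)) flattens to a1 ⋄ a5 ⋄ a6 ⋄ a4 ⋄ a3 ⋄ a2


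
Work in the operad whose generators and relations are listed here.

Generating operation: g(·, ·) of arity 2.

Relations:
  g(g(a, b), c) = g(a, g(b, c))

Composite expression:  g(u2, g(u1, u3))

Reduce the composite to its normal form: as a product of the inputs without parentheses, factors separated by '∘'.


u2 ∘ u1 ∘ u3

Key point: g is associative — brackets drop, the u-order remains.
g(u1, u3) reduces to u1 ∘ u3
g(u2, g(u1, u3)) reduces to u2 ∘ u1 ∘ u3


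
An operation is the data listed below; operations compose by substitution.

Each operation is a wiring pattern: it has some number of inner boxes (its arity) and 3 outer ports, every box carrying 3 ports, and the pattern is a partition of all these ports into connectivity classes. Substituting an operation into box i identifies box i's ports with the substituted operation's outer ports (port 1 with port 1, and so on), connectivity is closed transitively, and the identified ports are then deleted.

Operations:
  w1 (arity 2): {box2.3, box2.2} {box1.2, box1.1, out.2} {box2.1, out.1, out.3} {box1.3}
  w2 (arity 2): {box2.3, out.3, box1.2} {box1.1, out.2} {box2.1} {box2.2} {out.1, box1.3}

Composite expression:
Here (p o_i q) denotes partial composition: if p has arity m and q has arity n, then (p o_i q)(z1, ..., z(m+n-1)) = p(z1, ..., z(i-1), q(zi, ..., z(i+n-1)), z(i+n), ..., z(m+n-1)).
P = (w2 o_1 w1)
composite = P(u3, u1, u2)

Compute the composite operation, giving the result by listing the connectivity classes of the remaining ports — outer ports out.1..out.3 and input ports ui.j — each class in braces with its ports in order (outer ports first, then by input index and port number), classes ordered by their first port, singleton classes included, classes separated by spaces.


{out.1, out.2, u1.1} {out.3, u2.3, u3.1, u3.2} {u1.2, u1.3} {u2.1} {u2.2} {u3.3}

Substituting into w2 glues patterns; closure does the rest.
composing w1 on (u3, u1), with out.j its own outer ports: {out.1, out.3, u1.1} {out.2, u3.1, u3.2} {u1.2, u1.3} {u3.3}
composing w2 on (u3, u1, u2), with out.j its own outer ports: {out.1, out.2, u1.1} {out.3, u2.3, u3.1, u3.2} {u1.2, u1.3} {u2.1} {u2.2} {u3.3}


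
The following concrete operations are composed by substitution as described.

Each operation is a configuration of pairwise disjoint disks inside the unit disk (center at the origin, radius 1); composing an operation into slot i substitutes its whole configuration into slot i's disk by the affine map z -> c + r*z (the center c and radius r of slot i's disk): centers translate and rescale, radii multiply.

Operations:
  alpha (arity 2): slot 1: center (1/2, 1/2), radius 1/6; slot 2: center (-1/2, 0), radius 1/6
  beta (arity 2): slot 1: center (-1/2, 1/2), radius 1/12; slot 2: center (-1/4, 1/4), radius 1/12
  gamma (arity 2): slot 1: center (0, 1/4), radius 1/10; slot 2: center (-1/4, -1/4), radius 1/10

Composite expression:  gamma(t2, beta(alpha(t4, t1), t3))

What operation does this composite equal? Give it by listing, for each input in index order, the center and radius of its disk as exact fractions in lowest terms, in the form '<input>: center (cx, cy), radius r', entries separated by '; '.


t1: center (-73/240, -1/5), radius 1/720; t2: center (0, 1/4), radius 1/10; t3: center (-11/40, -9/40), radius 1/120; t4: center (-71/240, -47/240), radius 1/720

Below gamma, radii multiply path by path; the t-disk centers shift.
tracing t2 down its 1-map path: center (0, 1/4), radius 1/10
tracing t4 down its 3-map path: center (-71/240, -47/240), radius 1/720
tracing t1 down its 3-map path: center (-73/240, -1/5), radius 1/720
tracing t3 down its 2-map path: center (-11/40, -9/40), radius 1/120


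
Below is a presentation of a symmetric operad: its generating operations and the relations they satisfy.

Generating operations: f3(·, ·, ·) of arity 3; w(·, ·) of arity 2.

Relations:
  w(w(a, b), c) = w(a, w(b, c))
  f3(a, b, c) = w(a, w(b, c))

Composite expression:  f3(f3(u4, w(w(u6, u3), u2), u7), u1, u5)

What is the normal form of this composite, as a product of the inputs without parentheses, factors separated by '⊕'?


All parenthesizations of f3 agree; list the u-inputs left to right.
w(u6, u3) collapses to u6 ⊕ u3
w(w(u6, u3), u2) collapses to u6 ⊕ u3 ⊕ u2
f3(u4, w(w(u6, u3), u2), u7) collapses to u4 ⊕ u6 ⊕ u3 ⊕ u2 ⊕ u7
f3(f3(u4, w(w(u6, u3), u2), u7), u1, u5) collapses to u4 ⊕ u6 ⊕ u3 ⊕ u2 ⊕ u7 ⊕ u1 ⊕ u5

u4 ⊕ u6 ⊕ u3 ⊕ u2 ⊕ u7 ⊕ u1 ⊕ u5


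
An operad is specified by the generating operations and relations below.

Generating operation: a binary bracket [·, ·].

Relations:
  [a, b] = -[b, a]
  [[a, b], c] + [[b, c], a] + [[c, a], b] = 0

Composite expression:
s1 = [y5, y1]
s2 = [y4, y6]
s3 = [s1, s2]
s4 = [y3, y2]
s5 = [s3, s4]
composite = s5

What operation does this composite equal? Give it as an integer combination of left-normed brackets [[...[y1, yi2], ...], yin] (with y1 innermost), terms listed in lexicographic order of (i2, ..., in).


[[[[[y1, y5], y4], y6], y2], y3] - [[[[[y1, y5], y4], y6], y3], y2] - [[[[[y1, y5], y6], y4], y2], y3] + [[[[[y1, y5], y6], y4], y3], y2]

Left-normed coefficients sit on the y1-initial expansion words.
Composite bracket: [[[y5, y1], [y4, y6]], [y3, y2]]
Under [a, b] = ab - ba we get 32 signed associative words (2^5 = 32).
Coefficients come from the y1-initial words:
  the word y1y5y4y6y2y3 carries sign +1 and contributes +[[[[[y1, y5], y4], y6], y2], y3]
  the word y1y5y4y6y3y2 carries sign -1 and contributes -[[[[[y1, y5], y4], y6], y3], y2]
  the word y1y5y6y4y2y3 carries sign -1 and contributes -[[[[[y1, y5], y6], y4], y2], y3]
  the word y1y5y6y4y3y2 carries sign +1 and contributes +[[[[[y1, y5], y6], y4], y3], y2]


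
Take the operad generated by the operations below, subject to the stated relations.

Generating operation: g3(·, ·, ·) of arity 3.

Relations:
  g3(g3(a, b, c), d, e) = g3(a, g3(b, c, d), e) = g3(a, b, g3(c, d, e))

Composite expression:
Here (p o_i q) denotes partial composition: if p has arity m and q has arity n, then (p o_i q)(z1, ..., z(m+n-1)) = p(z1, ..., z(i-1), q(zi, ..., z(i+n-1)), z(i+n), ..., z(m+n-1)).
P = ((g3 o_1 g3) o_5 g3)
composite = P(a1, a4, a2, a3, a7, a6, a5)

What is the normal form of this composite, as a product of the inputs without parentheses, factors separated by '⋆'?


a1 ⋆ a4 ⋆ a2 ⋆ a3 ⋆ a7 ⋆ a6 ⋆ a5

All parenthesizations of g3 agree; list the a-inputs left to right.
g3(a1, a4, a2) unparenthesizes to a1 ⋆ a4 ⋆ a2
g3(a7, a6, a5) unparenthesizes to a7 ⋆ a6 ⋆ a5
g3(g3(a1, a4, a2), a3, g3(a7, a6, a5)) unparenthesizes to a1 ⋆ a4 ⋆ a2 ⋆ a3 ⋆ a7 ⋆ a6 ⋆ a5


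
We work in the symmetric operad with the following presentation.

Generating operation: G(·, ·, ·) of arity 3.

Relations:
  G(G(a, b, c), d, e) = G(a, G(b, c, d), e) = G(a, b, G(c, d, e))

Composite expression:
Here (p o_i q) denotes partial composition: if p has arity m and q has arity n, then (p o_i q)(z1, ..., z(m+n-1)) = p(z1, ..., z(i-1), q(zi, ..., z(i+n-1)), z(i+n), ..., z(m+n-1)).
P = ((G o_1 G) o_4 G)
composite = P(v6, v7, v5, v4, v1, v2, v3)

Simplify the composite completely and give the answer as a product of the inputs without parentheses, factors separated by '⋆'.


v6 ⋆ v7 ⋆ v5 ⋆ v4 ⋆ v1 ⋆ v2 ⋆ v3

The G-tree's shape is irrelevant; the v-reading-order decides.
G(v6, v7, v5) collapses to v6 ⋆ v7 ⋆ v5
G(v4, v1, v2) collapses to v4 ⋆ v1 ⋆ v2
G(G(v6, v7, v5), G(v4, v1, v2), v3) collapses to v6 ⋆ v7 ⋆ v5 ⋆ v4 ⋆ v1 ⋆ v2 ⋆ v3


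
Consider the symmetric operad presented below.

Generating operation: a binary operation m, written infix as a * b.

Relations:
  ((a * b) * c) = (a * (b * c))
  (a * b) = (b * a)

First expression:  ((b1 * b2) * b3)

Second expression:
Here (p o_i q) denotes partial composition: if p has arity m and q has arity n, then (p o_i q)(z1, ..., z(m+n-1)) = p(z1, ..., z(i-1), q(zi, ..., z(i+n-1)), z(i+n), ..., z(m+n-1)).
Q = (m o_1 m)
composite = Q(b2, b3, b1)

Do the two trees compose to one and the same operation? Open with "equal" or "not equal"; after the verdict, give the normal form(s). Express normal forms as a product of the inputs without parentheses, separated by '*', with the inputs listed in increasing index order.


equal; the common form is b1 * b2 * b3

Normal form of the first expression: b1 * b2 * b3
Normal form of the second expression: b1 * b2 * b3
One common form — equal.


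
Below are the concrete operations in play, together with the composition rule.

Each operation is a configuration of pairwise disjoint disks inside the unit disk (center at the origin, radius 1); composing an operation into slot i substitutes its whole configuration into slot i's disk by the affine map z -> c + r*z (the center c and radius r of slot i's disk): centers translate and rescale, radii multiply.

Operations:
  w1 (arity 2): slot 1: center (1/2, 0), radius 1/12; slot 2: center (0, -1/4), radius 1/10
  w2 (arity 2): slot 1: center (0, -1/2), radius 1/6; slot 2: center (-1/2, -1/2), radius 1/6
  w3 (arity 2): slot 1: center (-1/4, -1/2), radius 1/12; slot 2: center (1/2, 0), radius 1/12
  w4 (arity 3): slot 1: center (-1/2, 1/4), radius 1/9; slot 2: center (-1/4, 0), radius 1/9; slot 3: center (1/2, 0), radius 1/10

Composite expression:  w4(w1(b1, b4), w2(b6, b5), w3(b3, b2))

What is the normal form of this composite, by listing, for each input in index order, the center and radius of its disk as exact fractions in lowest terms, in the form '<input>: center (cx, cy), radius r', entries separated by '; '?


b1: center (-4/9, 1/4), radius 1/108; b2: center (11/20, 0), radius 1/120; b3: center (19/40, -1/20), radius 1/120; b4: center (-1/2, 2/9), radius 1/90; b5: center (-11/36, -1/18), radius 1/54; b6: center (-1/4, -1/18), radius 1/54


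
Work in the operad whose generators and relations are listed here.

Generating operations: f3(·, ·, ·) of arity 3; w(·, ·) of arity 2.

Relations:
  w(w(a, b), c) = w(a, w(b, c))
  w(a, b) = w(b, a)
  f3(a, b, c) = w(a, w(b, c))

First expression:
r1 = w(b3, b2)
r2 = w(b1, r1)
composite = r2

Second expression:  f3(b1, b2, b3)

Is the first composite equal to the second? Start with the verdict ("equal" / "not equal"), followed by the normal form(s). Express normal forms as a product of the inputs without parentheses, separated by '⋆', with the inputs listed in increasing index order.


The first composite normalizes to b1 ⋆ b2 ⋆ b3
The second composite normalizes to b1 ⋆ b2 ⋆ b3
Both agree, so they are equal.

equal; both compose to b1 ⋆ b2 ⋆ b3


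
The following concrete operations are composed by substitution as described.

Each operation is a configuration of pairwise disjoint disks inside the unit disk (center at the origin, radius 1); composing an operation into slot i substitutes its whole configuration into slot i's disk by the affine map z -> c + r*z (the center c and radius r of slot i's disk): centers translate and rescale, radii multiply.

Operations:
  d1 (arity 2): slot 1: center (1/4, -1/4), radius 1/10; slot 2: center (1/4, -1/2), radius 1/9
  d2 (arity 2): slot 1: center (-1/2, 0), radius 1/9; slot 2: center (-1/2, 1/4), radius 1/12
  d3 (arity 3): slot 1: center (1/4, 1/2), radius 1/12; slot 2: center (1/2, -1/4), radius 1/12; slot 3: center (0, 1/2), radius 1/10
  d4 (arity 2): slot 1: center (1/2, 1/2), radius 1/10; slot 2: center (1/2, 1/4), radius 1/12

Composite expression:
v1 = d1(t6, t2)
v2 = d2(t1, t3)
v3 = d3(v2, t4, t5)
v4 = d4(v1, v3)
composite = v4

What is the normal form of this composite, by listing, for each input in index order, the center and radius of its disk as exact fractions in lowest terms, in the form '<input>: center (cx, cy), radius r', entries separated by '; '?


Each t-disk chains the slot maps above it in d4; radii multiply.
input t6: applying the 2 nested substitutions gives center (21/40, 19/40), radius 1/100
input t2: applying the 2 nested substitutions gives center (21/40, 9/20), radius 1/90
input t1: applying the 3 nested substitutions gives center (149/288, 7/24), radius 1/1296
input t3: applying the 3 nested substitutions gives center (149/288, 169/576), radius 1/1728
input t4: applying the 2 nested substitutions gives center (13/24, 11/48), radius 1/144
input t5: applying the 2 nested substitutions gives center (1/2, 7/24), radius 1/120

t1: center (149/288, 7/24), radius 1/1296; t2: center (21/40, 9/20), radius 1/90; t3: center (149/288, 169/576), radius 1/1728; t4: center (13/24, 11/48), radius 1/144; t5: center (1/2, 7/24), radius 1/120; t6: center (21/40, 19/40), radius 1/100


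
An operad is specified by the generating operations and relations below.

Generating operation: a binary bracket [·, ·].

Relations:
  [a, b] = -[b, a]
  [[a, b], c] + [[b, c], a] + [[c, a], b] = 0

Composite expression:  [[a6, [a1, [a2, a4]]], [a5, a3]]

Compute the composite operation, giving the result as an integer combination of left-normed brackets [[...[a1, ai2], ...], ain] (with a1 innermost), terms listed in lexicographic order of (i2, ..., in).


[[[[[a1, a2], a4], a6], a3], a5] - [[[[[a1, a2], a4], a6], a5], a3] - [[[[[a1, a4], a2], a6], a3], a5] + [[[[[a1, a4], a2], a6], a5], a3]

Expand each bracket as ab - ba; the a1-initial words give the coefficients.
Composite bracket: [[a6, [a1, [a2, a4]]], [a5, a3]]
Under [a, b] = ab - ba we get 32 signed associative words (2^5 = 32).
Words beginning with a1 determine it all:
  sign of a1a2a4a6a3a5 is +1, so it contributes +[[[[[a1, a2], a4], a6], a3], a5]
  sign of a1a2a4a6a5a3 is -1, so it contributes -[[[[[a1, a2], a4], a6], a5], a3]
  sign of a1a4a2a6a3a5 is -1, so it contributes -[[[[[a1, a4], a2], a6], a3], a5]
  sign of a1a4a2a6a5a3 is +1, so it contributes +[[[[[a1, a4], a2], a6], a5], a3]


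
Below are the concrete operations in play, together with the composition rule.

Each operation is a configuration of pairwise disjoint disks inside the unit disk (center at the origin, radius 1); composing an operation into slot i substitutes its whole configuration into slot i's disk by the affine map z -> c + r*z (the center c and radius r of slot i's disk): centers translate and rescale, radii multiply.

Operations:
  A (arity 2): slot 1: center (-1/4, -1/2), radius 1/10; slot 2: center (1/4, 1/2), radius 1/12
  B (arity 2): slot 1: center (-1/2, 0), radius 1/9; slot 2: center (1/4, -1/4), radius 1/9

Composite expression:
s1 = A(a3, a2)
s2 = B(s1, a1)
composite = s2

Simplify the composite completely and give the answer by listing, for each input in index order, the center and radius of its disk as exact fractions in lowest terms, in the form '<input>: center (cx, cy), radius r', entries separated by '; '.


a1: center (1/4, -1/4), radius 1/9; a2: center (-17/36, 1/18), radius 1/108; a3: center (-19/36, -1/18), radius 1/90


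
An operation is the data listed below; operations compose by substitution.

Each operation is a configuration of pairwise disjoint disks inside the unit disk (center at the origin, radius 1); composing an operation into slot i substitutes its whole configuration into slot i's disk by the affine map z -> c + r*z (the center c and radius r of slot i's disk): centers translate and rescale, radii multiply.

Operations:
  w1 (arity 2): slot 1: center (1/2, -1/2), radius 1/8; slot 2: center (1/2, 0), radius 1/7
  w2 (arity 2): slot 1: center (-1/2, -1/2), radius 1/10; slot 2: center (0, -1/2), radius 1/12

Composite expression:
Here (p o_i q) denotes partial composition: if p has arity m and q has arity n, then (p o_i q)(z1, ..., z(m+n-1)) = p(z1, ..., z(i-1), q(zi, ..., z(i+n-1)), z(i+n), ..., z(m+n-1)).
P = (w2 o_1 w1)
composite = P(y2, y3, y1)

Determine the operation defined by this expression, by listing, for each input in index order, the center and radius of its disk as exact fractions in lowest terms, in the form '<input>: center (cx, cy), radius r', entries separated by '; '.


y1: center (0, -1/2), radius 1/12; y2: center (-9/20, -11/20), radius 1/80; y3: center (-9/20, -1/2), radius 1/70

Each y-disk chains the slot maps above it in w2; radii multiply.
for y2, the 2-step affine chain lands on center (-9/20, -11/20), radius 1/80
for y3, the 2-step affine chain lands on center (-9/20, -1/2), radius 1/70
for y1, the 1-step affine chain lands on center (0, -1/2), radius 1/12


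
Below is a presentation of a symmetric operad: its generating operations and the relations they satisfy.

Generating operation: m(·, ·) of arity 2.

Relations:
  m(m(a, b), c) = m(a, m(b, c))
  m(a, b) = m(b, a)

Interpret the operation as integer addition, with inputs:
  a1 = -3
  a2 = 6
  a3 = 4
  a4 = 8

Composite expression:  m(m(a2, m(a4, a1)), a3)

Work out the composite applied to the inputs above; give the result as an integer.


15

m(a4, a1) = 5
m(a2, m(a4, a1)) = 11
m(m(a2, m(a4, a1)), a3) = 15


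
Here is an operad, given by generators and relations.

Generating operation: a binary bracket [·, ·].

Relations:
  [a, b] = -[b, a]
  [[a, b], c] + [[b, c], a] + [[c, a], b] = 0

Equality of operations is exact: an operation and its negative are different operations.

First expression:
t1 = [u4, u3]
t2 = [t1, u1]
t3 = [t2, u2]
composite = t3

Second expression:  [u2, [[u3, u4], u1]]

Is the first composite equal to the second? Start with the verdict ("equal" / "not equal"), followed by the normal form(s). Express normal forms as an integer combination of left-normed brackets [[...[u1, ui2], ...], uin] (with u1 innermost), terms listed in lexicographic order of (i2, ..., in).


equal: each reduces to [[[u1, u3], u4], u2] - [[[u1, u4], u3], u2]

The first expression reduces to [[[u1, u3], u4], u2] - [[[u1, u4], u3], u2]
The second expression reduces to [[[u1, u3], u4], u2] - [[[u1, u4], u3], u2]
The forms coincide; equal.


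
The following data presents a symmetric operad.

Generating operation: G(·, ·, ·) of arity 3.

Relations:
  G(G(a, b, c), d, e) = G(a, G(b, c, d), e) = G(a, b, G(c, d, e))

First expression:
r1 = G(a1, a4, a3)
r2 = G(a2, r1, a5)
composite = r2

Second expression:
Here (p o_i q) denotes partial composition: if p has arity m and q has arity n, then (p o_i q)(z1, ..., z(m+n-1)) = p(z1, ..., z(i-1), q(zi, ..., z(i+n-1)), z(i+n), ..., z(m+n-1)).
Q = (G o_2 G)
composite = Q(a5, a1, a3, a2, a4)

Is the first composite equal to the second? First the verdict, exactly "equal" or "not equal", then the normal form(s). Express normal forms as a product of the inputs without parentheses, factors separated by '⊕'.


not equal; the first gives a2 ⊕ a1 ⊕ a4 ⊕ a3 ⊕ a5 and the second a5 ⊕ a1 ⊕ a3 ⊕ a2 ⊕ a4

The first expression reduces to a2 ⊕ a1 ⊕ a4 ⊕ a3 ⊕ a5
The second expression reduces to a5 ⊕ a1 ⊕ a3 ⊕ a2 ⊕ a4
The forms do not match — not equal.


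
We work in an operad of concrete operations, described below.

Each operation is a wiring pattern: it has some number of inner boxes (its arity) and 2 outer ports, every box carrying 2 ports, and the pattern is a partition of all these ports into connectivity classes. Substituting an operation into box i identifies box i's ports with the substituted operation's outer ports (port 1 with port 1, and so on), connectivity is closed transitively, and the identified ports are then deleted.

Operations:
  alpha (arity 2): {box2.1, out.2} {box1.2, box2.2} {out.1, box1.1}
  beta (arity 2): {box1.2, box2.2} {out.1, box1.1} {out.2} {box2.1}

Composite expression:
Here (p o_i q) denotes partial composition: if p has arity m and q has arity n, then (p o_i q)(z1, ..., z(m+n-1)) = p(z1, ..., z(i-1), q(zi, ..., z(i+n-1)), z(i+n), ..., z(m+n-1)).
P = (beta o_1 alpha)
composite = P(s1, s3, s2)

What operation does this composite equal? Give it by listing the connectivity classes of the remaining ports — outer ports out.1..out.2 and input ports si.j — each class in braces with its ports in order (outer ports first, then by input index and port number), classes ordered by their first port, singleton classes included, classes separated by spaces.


{out.1, s1.1} {out.2} {s1.2, s3.2} {s2.1} {s2.2, s3.1}

Substituting into beta glues patterns; closure does the rest.
composing alpha on (s1, s3), with out.j its own outer ports: {out.1, s1.1} {out.2, s3.1} {s1.2, s3.2}
composing beta on (s1, s3, s2), with out.j its own outer ports: {out.1, s1.1} {out.2} {s1.2, s3.2} {s2.1} {s2.2, s3.1}


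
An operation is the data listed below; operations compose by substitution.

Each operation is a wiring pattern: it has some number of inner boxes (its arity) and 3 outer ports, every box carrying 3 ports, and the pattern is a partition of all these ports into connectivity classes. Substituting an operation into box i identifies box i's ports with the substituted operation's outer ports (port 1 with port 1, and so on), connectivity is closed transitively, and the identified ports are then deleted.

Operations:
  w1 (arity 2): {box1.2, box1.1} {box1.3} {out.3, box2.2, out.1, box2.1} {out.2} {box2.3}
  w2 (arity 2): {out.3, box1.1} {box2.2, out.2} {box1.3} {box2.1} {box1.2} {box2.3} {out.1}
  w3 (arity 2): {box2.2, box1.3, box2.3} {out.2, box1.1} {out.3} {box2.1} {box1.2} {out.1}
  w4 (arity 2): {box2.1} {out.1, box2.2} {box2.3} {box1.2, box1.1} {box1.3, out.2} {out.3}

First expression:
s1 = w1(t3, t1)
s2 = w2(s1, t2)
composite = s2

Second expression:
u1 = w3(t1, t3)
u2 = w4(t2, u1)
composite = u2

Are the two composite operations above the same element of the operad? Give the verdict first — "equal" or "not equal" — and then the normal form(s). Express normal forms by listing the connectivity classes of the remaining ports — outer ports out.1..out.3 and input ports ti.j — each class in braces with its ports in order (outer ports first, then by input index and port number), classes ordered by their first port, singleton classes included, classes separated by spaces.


not equal: they reduce to {out.1} {out.2, t2.2} {out.3, t1.1, t1.2} {t1.3} {t2.1} {t2.3} {t3.1, t3.2} {t3.3} and {out.1, t1.1} {out.2, t2.3} {out.3} {t1.2} {t1.3, t3.2, t3.3} {t2.1, t2.2} {t3.1}

The first expression, normalized: {out.1} {out.2, t2.2} {out.3, t1.1, t1.2} {t1.3} {t2.1} {t2.3} {t3.1, t3.2} {t3.3}
The second expression, normalized: {out.1, t1.1} {out.2, t2.3} {out.3} {t1.2} {t1.3, t3.2, t3.3} {t2.1, t2.2} {t3.1}
They disagree, so not equal.


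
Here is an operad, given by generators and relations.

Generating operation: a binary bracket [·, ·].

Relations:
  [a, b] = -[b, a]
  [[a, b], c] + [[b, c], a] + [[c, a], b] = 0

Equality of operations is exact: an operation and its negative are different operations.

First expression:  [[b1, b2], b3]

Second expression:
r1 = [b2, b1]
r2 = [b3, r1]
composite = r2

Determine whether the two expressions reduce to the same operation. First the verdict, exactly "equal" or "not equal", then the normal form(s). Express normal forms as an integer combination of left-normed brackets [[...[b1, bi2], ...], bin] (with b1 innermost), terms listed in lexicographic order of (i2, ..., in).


equal — both sides give [[b1, b2], b3]


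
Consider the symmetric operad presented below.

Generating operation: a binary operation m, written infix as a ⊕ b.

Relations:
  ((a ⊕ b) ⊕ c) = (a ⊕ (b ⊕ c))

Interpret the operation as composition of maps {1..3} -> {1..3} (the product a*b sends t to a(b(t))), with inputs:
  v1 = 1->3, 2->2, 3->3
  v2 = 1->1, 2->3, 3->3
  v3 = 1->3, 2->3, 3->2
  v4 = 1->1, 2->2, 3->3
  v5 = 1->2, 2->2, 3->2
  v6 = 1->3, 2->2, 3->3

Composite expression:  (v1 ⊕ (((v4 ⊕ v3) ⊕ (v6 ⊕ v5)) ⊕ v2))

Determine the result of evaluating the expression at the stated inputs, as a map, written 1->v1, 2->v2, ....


(v4 ⊕ v3) = 1->3, 2->3, 3->2
(v6 ⊕ v5) = 1->2, 2->2, 3->2
((v4 ⊕ v3) ⊕ (v6 ⊕ v5)) = 1->3, 2->3, 3->3
(((v4 ⊕ v3) ⊕ (v6 ⊕ v5)) ⊕ v2) = 1->3, 2->3, 3->3
(v1 ⊕ (((v4 ⊕ v3) ⊕ (v6 ⊕ v5)) ⊕ v2)) = 1->3, 2->3, 3->3

1->3, 2->3, 3->3
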